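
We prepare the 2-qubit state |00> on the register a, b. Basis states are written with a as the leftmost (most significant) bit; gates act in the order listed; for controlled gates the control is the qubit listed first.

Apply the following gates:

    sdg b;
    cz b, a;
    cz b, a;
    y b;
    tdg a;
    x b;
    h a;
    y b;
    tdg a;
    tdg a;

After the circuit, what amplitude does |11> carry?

The amplitude on |11> is sqrt(2)*I/2.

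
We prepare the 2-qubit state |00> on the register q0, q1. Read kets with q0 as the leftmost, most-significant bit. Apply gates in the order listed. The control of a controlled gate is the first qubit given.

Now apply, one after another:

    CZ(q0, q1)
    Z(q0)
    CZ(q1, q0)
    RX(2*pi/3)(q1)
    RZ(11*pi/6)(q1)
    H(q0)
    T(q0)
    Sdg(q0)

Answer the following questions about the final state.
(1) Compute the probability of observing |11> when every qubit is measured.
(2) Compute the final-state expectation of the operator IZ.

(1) A full measurement returns |11> with probability 3/8.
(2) The expectation value of IZ is -1/2.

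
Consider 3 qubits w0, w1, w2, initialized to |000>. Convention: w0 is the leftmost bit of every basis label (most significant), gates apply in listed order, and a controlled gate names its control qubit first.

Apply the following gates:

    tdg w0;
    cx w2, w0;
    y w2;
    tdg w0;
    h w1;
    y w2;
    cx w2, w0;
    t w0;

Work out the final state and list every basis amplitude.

The final amplitudes are sqrt(2)/2 on |000>, sqrt(2)/2 on |010>, and 0 on every other basis state.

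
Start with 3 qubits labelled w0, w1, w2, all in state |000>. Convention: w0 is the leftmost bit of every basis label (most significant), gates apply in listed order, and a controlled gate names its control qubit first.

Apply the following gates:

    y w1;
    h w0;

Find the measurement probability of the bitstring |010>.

A full measurement returns |010> with probability 1/2.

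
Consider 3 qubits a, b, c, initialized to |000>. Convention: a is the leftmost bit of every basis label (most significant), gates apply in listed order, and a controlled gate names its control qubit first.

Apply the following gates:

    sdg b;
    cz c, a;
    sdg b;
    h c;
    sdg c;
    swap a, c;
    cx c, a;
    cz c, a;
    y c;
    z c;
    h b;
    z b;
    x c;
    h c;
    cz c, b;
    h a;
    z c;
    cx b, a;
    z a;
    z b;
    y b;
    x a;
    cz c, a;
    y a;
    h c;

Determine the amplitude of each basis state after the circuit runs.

The final amplitudes are 0 on |000>, sqrt(2)*(-1 + I)/4 on |001>, sqrt(2)*(-1 - I)/4 on |010>, 0 on |011>, sqrt(2)*(1 + I)/4 on |100>, 0 on |101>, 0 on |110>, sqrt(2)*(1 - I)/4 on |111>.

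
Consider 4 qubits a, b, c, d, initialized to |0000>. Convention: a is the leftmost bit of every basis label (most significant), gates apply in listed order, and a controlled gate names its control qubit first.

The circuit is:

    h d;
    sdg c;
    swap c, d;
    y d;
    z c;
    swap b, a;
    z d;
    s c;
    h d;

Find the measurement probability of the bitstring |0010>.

The probability of measuring |0010> is 1/4.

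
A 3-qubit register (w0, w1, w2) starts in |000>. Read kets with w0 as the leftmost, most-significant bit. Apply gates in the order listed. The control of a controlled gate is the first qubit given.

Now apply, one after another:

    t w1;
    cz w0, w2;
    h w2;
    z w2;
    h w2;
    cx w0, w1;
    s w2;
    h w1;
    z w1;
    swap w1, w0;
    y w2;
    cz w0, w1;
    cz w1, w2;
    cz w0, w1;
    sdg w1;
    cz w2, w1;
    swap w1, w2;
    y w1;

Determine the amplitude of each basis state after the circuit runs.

After the circuit, the state carries amplitude sqrt(2)*I/2 on |010>, -sqrt(2)*I/2 on |110>, and 0 on every other basis state.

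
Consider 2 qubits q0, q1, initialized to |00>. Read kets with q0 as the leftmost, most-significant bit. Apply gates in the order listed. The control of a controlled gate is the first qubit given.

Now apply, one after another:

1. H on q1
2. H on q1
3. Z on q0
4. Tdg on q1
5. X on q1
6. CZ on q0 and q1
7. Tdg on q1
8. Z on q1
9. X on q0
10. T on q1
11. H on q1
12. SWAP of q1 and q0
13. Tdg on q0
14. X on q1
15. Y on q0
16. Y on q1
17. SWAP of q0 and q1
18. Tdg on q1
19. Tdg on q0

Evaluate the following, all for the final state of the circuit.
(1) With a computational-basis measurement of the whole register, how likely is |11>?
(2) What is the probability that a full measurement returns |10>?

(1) The probability of measuring |11> is 1/2. Key observation: steps 1-2 multiply out to the identity, so the circuit reduces to the remaining gates.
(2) Outcome |10> occurs with probability 1/2.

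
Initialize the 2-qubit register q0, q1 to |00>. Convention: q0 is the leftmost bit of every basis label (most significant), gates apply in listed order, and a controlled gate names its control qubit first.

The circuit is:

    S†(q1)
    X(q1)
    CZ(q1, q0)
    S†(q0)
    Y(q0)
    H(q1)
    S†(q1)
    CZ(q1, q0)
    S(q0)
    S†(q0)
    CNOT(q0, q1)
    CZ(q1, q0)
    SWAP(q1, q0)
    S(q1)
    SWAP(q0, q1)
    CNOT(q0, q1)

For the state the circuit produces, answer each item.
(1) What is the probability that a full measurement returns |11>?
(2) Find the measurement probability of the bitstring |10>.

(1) Outcome |11> occurs with probability 1/2.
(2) A full measurement returns |10> with probability 1/2.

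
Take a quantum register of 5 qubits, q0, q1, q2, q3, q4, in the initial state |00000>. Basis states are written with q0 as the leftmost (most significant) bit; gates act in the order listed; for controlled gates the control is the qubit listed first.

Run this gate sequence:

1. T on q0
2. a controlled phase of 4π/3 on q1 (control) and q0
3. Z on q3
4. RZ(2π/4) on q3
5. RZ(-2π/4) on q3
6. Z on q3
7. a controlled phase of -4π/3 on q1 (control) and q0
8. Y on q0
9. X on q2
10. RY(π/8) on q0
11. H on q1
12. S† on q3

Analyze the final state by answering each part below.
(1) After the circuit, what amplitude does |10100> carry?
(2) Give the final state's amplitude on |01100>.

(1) The final state's coefficient on |10100> equals sqrt(2)*I*cos(pi/16)/2. Key observation: steps 2-7 multiply out to the identity, so the circuit reduces to the remaining gates.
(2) The final state's coefficient on |01100> equals -sqrt(2)*I*sin(pi/16)/2.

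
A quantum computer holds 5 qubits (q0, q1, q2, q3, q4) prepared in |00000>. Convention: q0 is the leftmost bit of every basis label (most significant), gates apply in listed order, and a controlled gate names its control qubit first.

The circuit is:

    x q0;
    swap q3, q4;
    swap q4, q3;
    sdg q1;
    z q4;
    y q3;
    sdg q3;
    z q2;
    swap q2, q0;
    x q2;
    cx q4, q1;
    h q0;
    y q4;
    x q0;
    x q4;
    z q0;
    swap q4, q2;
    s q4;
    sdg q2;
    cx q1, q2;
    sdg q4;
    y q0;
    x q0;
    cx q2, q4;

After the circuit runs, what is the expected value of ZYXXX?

The expectation value of ZYXXX is 0.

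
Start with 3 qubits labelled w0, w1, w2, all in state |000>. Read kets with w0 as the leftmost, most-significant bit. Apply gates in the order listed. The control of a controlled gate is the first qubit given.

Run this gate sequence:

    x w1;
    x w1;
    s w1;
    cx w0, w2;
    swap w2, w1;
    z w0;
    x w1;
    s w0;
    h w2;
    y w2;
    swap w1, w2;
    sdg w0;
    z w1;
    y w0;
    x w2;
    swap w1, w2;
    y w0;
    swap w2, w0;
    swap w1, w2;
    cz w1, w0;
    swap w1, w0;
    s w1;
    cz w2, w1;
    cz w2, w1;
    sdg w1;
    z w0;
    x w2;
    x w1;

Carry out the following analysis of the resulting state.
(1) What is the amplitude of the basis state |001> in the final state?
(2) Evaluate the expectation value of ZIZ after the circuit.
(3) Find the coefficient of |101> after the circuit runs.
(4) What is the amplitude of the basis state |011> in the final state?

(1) The amplitude on |001> is -sqrt(2)*I/2.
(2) The expectation value of ZIZ is -1.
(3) The amplitude on |101> is 0.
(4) The amplitude on |011> is -sqrt(2)*I/2.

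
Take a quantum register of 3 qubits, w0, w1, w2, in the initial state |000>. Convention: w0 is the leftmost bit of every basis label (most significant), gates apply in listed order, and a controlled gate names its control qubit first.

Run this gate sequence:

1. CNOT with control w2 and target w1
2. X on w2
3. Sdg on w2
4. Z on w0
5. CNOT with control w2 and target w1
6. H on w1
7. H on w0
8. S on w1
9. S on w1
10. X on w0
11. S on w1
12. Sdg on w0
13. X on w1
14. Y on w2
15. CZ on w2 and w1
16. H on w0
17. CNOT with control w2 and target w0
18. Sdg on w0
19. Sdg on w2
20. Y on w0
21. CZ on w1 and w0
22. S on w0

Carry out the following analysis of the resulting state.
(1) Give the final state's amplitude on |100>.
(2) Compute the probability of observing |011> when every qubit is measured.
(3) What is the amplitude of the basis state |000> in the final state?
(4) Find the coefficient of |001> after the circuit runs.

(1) The final state's coefficient on |100> equals sqrt(2)*(1 + I)/4.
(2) Outcome |011> occurs with probability 0.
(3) The final state's coefficient on |000> equals sqrt(2)*(-1 + I)/4.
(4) The amplitude on |001> is 0.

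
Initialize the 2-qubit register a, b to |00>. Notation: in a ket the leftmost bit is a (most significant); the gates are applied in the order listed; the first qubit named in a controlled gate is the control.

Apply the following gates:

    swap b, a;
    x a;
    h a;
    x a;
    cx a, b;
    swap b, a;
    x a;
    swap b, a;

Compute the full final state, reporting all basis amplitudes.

After the circuit, the state carries amplitude 0 on |00>, -sqrt(2)/2 on |01>, sqrt(2)/2 on |10>, 0 on |11>.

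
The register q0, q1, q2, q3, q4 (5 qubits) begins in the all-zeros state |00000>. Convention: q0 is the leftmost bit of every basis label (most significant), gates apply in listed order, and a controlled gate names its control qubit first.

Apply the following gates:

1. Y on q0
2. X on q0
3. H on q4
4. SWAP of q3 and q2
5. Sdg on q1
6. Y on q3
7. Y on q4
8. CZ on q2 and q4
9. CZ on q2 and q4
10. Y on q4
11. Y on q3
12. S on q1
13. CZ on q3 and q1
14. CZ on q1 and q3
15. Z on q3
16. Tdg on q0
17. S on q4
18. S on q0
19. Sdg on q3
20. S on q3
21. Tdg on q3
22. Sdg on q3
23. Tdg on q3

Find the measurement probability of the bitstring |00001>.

A full measurement returns |00001> with probability 1/2. Key observation: gates 5-12 undo each other exactly, leaving only the rest of the circuit to track.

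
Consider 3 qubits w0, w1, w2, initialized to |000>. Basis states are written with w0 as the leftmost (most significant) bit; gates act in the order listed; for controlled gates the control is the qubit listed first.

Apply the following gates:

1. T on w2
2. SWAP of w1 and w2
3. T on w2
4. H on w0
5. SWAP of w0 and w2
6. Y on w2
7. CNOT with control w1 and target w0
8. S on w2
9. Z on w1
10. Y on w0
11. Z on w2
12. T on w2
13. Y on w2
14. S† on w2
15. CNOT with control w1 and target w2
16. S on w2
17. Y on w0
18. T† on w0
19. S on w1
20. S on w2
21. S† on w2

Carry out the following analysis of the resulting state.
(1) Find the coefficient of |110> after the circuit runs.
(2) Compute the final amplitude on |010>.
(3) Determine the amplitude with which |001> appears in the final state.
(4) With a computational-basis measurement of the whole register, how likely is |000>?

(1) The amplitude on |110> is 0. Key observation: gates 20-21 undo each other exactly, leaving only the rest of the circuit to track.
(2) The final state's coefficient on |010> equals 0.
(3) The amplitude on |001> is sqrt(2)/2.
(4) Outcome |000> occurs with probability 1/2.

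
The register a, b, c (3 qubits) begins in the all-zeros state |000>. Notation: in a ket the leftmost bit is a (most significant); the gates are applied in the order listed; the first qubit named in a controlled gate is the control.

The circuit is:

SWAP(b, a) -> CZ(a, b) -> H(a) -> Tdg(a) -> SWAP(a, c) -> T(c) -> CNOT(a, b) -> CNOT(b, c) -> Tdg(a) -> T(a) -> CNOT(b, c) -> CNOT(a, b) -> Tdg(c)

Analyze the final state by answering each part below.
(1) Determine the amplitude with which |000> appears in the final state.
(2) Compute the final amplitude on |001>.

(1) |000> carries amplitude sqrt(2)/2 in the final state.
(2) The amplitude on |001> is -sqrt(2)*exp(3*I*pi/4)/2.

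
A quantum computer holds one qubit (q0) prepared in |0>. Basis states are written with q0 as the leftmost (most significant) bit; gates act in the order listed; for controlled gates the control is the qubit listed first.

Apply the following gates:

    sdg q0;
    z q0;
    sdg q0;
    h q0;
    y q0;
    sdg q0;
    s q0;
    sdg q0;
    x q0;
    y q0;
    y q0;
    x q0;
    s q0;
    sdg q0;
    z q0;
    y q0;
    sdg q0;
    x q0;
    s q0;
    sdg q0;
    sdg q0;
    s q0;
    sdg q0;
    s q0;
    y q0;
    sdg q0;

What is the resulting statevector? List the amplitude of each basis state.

The resulting statevector has amplitude sqrt(2)/2 on |0>, -sqrt(2)*I/2 on |1>. Key observation: the block from step 7 through step 14 cancels to the identity and can be dropped.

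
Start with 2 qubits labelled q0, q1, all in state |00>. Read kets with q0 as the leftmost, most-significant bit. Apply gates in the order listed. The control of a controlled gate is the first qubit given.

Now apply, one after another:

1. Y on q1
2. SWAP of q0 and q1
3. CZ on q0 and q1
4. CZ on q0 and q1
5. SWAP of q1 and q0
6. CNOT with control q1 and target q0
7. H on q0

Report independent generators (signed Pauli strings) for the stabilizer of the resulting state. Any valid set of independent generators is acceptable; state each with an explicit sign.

One valid set of independent stabilizer generators is -XI, -IZ (any independent generating set of the same group is equally correct). Key observation: steps 3-4 multiply out to the identity, so the circuit reduces to the remaining gates.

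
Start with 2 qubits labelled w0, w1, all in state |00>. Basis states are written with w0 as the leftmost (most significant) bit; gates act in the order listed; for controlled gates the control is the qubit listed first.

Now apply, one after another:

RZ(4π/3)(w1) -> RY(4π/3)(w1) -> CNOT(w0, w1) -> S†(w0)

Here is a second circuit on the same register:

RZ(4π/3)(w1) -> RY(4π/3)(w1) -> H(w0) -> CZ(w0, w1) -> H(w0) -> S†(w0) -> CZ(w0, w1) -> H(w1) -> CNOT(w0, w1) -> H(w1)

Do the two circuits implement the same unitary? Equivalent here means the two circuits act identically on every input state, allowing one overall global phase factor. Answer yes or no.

No: there is an input state on which the two circuits produce genuinely different outputs (not merely differing by a phase).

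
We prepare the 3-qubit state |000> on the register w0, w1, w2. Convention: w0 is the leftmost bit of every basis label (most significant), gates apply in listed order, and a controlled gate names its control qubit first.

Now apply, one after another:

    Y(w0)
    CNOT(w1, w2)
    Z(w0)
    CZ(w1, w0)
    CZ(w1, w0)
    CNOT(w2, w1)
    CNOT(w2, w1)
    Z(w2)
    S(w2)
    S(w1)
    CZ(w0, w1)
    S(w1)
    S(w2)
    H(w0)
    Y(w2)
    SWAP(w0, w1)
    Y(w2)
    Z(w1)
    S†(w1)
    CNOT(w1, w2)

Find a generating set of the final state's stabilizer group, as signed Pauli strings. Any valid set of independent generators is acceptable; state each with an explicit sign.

The stabilizer group can be generated by -IXY, +ZII, +IZZ, among other valid generating sets.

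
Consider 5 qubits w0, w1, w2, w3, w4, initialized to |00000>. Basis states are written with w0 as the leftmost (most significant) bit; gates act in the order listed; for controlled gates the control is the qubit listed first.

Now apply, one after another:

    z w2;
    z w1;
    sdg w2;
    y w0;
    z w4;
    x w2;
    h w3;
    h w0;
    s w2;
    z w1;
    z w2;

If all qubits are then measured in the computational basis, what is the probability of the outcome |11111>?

Outcome |11111> occurs with probability 0.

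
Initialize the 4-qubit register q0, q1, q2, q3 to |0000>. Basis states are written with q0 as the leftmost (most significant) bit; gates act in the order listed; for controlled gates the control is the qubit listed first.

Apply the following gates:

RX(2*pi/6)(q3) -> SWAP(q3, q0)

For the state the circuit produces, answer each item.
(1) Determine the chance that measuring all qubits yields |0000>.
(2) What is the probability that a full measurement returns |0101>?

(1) The probability of measuring |0000> is 3/4.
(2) Outcome |0101> occurs with probability 0.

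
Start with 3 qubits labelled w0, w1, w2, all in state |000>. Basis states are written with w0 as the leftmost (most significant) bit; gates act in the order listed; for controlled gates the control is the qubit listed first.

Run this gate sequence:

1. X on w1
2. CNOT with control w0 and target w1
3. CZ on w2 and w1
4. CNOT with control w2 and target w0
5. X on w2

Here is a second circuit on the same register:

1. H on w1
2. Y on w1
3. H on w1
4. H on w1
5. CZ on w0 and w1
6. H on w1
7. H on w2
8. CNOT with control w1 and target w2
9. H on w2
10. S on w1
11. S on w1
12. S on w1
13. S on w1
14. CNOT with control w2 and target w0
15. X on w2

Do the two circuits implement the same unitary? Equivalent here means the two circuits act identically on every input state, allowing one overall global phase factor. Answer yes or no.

No, they are not equivalent — no single phase factor reconciles the two unitaries.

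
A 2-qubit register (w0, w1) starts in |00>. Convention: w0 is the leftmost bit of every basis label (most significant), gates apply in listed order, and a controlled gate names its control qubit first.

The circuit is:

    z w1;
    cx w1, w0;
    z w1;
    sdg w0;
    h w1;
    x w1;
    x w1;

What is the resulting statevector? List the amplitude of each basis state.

After the circuit, the state carries amplitude sqrt(2)/2 on |00>, sqrt(2)/2 on |01>, 0 on |10>, 0 on |11>. Key observation: steps 6-7 multiply out to the identity, so the circuit reduces to the remaining gates.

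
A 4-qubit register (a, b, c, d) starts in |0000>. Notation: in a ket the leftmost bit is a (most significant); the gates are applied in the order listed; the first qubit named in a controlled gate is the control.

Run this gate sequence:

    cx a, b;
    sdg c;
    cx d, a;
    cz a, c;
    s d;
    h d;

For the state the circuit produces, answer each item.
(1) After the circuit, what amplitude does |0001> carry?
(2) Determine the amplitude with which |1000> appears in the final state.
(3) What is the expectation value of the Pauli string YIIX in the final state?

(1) The final state's coefficient on |0001> equals sqrt(2)/2.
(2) The amplitude on |1000> is 0.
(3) The observable YIIX averages to 0.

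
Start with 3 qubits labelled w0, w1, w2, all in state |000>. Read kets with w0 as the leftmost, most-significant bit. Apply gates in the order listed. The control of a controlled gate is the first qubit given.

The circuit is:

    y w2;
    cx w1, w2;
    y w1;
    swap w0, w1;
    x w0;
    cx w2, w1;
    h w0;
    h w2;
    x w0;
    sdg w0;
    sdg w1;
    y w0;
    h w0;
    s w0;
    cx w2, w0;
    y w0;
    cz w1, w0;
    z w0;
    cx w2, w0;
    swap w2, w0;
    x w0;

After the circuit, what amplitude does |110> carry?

|110> carries amplitude sqrt(2)*(1 - I)/4 in the final state.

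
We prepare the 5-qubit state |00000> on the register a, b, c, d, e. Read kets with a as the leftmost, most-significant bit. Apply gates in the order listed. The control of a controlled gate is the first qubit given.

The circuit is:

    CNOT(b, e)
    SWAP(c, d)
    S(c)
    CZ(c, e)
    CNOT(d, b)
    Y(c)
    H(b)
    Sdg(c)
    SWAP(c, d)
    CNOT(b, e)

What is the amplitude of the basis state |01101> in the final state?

The final state's coefficient on |01101> equals 0.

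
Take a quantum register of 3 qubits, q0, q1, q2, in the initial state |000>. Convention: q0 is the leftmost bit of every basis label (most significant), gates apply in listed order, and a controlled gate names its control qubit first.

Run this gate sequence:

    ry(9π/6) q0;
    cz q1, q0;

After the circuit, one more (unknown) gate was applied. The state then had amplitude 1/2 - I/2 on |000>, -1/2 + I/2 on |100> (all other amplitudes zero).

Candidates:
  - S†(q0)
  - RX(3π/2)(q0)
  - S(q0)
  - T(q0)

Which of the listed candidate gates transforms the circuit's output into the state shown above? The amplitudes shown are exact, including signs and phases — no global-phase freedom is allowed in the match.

The applied gate was RX(3π/2)(q0).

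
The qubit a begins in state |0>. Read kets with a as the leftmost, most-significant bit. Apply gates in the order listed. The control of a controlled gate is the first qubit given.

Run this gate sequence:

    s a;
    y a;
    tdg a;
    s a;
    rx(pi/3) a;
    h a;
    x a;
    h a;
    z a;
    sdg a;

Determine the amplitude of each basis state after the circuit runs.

After the circuit, the state carries amplitude exp(I*pi/4)/2 on |0>, sqrt(3)*exp(I*pi/4)/2 on |1>.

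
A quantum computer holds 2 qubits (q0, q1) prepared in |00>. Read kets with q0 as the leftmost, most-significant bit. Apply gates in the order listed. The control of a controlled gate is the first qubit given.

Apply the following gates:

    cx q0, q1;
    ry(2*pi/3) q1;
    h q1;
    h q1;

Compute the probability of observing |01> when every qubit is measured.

A full measurement returns |01> with probability 3/4. Key observation: steps 3-4 multiply out to the identity, so the circuit reduces to the remaining gates.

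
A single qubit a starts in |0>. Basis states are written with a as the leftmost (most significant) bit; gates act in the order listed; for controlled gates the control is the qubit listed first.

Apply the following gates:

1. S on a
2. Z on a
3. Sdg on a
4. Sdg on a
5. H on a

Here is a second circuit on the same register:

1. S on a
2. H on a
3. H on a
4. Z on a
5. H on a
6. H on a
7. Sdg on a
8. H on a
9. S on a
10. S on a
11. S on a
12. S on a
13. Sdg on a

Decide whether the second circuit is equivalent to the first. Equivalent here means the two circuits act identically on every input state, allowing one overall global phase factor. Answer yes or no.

No, they are not equivalent — no single phase factor reconciles the two unitaries.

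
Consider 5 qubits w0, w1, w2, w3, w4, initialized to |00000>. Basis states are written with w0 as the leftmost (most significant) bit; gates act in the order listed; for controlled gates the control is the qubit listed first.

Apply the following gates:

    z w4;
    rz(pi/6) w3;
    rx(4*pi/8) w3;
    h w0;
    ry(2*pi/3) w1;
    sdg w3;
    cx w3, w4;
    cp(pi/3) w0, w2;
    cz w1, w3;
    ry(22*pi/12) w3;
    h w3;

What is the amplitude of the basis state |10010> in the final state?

|10010> carries amplitude sqrt(3)*exp(11*I*pi/12)/8 in the final state.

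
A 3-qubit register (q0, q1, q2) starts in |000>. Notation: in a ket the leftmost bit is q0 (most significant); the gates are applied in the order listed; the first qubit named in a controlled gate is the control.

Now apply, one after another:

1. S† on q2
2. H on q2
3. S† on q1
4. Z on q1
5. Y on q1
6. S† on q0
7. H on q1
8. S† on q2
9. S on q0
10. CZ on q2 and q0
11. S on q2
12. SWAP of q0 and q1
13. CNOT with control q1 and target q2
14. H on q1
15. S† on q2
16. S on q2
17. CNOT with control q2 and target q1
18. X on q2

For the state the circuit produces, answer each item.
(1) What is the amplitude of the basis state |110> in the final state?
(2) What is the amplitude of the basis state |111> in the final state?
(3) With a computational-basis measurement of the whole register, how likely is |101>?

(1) The amplitude on |110> is -sqrt(2)*I/4.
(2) The final state's coefficient on |111> equals -sqrt(2)*I/4.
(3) The probability of measuring |101> is 1/8.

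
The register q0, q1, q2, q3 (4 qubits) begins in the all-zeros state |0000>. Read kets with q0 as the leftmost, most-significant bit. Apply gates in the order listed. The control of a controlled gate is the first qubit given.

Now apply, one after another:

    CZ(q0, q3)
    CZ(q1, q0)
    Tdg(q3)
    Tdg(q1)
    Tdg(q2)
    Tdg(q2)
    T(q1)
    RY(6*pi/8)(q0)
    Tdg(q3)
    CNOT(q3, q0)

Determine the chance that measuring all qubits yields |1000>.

Outcome |1000> occurs with probability sqrt(2)/4 + 1/2.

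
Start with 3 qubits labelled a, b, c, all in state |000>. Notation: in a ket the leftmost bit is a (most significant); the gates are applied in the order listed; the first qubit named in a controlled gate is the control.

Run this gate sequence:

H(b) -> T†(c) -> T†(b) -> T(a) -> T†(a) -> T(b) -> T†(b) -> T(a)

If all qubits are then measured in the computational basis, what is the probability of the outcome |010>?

The probability of measuring |010> is 1/2. Key observation: the block from step 5 through step 8 cancels to the identity and can be dropped.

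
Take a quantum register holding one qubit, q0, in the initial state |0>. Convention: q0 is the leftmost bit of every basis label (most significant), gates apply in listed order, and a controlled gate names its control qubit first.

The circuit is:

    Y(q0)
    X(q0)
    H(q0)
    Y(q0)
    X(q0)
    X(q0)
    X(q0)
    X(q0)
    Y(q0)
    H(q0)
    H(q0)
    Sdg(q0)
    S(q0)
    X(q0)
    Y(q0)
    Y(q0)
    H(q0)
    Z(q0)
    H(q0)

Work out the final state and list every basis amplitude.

The final amplitudes are sqrt(2)*I/2 on |0>, sqrt(2)*I/2 on |1>. Key observation: gates 3-10 undo each other exactly, leaving only the rest of the circuit to track.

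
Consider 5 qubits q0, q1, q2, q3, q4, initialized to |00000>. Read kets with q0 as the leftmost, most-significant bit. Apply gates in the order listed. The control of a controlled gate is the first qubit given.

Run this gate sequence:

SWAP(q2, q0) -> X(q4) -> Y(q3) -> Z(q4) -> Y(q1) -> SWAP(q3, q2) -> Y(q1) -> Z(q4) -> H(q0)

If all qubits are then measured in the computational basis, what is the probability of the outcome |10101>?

The probability of measuring |10101> is 1/2.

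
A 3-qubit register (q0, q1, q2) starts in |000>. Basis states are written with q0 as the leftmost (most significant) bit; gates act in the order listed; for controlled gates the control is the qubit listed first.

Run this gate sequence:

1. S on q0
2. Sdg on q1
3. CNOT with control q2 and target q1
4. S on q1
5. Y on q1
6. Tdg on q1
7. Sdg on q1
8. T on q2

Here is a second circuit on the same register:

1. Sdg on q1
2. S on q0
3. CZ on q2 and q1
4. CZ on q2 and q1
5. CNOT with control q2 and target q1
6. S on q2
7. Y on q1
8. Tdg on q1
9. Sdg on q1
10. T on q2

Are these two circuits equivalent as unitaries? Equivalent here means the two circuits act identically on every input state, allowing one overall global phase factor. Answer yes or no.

No: there is an input state on which the two circuits produce genuinely different outputs (not merely differing by a phase).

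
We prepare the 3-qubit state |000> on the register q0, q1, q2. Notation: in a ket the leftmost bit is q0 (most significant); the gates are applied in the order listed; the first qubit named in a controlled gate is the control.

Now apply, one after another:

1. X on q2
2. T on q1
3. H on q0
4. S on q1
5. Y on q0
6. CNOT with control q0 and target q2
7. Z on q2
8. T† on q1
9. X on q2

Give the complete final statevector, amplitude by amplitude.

The final amplitudes are sqrt(2)*I/2 on |000>, sqrt(2)*I/2 on |101>, and 0 on every other basis state.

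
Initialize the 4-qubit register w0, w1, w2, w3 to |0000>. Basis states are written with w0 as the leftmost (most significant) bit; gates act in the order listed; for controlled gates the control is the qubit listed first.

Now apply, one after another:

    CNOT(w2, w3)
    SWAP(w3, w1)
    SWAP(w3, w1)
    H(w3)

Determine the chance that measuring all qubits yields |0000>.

The probability of measuring |0000> is 1/2. Key observation: gates 2-3 undo each other exactly, leaving only the rest of the circuit to track.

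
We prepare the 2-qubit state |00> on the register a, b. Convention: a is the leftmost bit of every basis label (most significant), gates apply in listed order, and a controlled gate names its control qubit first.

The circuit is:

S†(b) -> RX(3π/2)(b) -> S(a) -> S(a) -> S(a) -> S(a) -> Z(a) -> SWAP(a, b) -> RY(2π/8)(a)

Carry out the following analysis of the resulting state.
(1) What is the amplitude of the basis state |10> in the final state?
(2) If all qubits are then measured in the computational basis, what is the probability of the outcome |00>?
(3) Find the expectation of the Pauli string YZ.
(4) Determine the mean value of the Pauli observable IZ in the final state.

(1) The final state's coefficient on |10> equals -sqrt(2)*sqrt(2 - sqrt(2))/4 - sqrt(2)*I*sqrt(sqrt(2) + 2)/4. Key observation: steps 3-6 multiply out to the identity, so the circuit reduces to the remaining gates.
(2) A full measurement returns |00> with probability 1/2.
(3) The expectation value of YZ is 1.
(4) In the final state, IZ has expectation 1.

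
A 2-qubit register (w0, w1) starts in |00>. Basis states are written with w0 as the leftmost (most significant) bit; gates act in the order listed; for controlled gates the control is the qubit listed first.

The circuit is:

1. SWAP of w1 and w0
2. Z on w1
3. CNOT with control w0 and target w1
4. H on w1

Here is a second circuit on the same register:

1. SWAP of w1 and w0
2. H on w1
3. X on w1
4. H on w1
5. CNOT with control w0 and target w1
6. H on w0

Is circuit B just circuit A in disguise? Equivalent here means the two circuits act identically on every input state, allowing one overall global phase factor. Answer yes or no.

No: there is an input state on which the two circuits produce genuinely different outputs (not merely differing by a phase).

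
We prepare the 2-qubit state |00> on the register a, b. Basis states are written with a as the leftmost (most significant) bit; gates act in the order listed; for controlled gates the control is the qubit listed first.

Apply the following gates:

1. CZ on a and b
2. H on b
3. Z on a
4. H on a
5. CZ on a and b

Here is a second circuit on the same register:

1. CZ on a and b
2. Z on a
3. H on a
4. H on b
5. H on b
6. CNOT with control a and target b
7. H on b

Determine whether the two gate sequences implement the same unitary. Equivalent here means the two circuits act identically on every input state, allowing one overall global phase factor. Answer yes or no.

Yes: on every input state the two circuits agree up to one overall phase factor.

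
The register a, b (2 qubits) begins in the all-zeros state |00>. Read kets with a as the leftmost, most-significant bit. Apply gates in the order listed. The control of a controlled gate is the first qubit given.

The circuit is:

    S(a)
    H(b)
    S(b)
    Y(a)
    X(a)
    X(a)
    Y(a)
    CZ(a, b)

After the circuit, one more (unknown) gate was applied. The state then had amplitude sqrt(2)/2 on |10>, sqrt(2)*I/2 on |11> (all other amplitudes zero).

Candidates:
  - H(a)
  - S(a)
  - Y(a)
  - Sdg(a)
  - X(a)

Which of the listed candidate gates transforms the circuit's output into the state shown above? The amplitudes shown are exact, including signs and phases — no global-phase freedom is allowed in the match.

The applied gate was X(a).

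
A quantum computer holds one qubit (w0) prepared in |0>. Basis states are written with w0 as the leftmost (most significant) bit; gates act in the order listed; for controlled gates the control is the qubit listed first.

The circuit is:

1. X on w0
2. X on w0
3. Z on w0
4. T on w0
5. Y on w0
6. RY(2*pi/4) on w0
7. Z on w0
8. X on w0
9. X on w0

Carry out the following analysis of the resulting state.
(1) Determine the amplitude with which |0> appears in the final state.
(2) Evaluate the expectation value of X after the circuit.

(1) The final state's coefficient on |0> equals -sqrt(2)*I/2.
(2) In the final state, X has expectation 1.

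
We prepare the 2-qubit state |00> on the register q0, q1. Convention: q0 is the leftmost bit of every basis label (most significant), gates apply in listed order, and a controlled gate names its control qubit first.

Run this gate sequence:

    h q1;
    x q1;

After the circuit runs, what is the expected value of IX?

The expectation value of IX is 1.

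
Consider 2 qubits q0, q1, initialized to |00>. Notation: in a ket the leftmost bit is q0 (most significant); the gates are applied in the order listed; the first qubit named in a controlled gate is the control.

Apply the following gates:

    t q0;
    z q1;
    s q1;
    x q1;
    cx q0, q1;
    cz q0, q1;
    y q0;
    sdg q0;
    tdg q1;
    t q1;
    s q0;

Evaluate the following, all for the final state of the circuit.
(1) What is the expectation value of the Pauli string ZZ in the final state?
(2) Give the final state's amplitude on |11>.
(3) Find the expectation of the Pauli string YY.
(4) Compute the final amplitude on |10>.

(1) The observable ZZ averages to 1. Key observation: gates 8-11 undo each other exactly, leaving only the rest of the circuit to track.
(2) |11> carries amplitude I in the final state.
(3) The expectation value of YY is 0.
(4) The amplitude on |10> is 0.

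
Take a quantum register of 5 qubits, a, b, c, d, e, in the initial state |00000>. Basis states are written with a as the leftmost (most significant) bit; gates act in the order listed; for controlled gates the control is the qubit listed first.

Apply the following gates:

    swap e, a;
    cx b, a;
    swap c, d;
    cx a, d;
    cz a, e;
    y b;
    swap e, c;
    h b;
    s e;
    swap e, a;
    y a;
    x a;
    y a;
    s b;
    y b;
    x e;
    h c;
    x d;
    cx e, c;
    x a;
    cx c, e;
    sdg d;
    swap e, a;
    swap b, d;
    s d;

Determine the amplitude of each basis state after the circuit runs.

After the circuit, the state carries amplitude 1/2 on |01100>, 1/2 on |01110>, 1/2 on |11000>, 1/2 on |11010>, and 0 on every other basis state.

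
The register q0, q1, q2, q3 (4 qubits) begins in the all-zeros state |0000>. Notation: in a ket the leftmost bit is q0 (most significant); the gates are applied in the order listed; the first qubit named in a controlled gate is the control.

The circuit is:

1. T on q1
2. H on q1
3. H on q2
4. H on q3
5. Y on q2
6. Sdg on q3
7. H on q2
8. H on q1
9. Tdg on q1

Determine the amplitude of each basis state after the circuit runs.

The resulting statevector has amplitude -sqrt(2)*I/2 on |0010>, -sqrt(2)/2 on |0011>, and 0 on every other basis state.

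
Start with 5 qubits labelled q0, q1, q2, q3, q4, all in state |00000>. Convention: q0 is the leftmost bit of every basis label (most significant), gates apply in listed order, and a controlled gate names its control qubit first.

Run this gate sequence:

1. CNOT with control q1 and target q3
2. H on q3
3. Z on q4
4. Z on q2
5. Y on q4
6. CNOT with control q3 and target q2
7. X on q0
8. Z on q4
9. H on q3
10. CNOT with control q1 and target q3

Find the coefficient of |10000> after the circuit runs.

The amplitude on |10000> is 0.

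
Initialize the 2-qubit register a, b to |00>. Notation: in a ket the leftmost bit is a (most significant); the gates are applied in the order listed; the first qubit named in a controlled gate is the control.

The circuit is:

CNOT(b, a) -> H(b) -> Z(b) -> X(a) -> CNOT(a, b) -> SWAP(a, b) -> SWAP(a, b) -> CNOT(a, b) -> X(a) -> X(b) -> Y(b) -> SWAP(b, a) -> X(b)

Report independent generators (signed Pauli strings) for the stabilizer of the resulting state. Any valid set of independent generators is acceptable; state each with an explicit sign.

The stabilizer group can be generated by +XI, -IZ, among other valid generating sets. Key observation: gates 4-9 undo each other exactly, leaving only the rest of the circuit to track.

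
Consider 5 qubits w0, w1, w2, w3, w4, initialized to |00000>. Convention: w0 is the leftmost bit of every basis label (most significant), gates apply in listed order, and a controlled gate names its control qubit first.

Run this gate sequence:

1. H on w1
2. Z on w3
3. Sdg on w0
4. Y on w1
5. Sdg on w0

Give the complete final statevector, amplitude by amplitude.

The final amplitudes are -sqrt(2)*I/2 on |00000>, sqrt(2)*I/2 on |01000>, and 0 on every other basis state.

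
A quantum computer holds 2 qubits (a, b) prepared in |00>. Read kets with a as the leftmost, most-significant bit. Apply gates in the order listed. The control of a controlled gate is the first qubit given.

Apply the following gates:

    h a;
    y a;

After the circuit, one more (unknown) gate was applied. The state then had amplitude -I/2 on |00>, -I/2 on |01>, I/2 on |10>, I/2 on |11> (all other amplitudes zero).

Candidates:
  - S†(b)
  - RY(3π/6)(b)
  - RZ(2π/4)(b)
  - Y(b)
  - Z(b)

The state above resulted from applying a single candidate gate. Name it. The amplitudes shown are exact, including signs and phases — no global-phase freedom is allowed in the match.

It was RY(3π/6)(b) that produced the state shown.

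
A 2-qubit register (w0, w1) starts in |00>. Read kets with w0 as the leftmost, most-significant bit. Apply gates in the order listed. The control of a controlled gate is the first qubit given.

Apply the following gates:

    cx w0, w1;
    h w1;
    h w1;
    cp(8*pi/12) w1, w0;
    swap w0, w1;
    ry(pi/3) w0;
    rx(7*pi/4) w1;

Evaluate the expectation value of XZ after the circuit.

The expectation value of XZ is sqrt(6)/4.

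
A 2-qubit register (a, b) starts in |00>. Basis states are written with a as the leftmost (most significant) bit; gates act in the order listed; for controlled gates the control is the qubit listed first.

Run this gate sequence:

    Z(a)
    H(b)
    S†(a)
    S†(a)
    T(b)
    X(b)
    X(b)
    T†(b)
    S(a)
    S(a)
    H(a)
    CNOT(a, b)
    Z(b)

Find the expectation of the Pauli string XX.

The observable XX averages to -1. Key observation: the block from step 3 through step 10 cancels to the identity and can be dropped.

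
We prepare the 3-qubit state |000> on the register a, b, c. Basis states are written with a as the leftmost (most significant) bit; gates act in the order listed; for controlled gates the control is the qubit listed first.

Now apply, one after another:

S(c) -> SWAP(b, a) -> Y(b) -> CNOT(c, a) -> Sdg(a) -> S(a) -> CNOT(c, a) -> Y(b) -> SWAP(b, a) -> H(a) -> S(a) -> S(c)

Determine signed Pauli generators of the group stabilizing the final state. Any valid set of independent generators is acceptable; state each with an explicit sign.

One valid set of independent stabilizer generators is +YII, +IZI, +IIZ (any independent generating set of the same group is equally correct). Key observation: the block from step 2 through step 9 cancels to the identity and can be dropped.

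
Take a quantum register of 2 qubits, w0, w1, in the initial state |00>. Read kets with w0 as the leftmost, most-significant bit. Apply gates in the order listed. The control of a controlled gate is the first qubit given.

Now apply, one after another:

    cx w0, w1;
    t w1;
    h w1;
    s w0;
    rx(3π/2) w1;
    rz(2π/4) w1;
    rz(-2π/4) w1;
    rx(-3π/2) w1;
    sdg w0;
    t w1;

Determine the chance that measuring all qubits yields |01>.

Outcome |01> occurs with probability 1/2. Key observation: gates 4-9 undo each other exactly, leaving only the rest of the circuit to track.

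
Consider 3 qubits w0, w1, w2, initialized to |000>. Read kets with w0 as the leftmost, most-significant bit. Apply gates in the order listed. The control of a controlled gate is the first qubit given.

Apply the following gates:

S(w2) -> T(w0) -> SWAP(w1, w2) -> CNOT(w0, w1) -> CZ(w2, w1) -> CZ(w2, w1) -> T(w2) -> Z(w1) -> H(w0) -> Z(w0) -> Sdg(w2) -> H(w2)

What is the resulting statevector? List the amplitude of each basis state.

The resulting statevector has amplitude 1/2 on |000>, 1/2 on |001>, 0 on |010>, 0 on |011>, -1/2 on |100>, -1/2 on |101>, 0 on |110>, 0 on |111>. Key observation: the block from step 5 through step 6 cancels to the identity and can be dropped.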